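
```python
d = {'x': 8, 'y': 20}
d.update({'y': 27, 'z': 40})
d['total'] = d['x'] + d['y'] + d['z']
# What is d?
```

After line 1: d = {'x': 8, 'y': 20}
After line 2 (y overwritten, z added): d = {'x': 8, 'y': 27, 'z': 40}
After line 3 (total = 8 + 27 + 40 = 75): d = {'x': 8, 'y': 27, 'z': 40, 'total': 75}

{'x': 8, 'y': 27, 'z': 40, 'total': 75}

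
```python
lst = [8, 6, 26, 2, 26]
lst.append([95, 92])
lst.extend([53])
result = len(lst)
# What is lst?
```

After line 1: lst = [8, 6, 26, 2, 26]
After line 2 (append adds [95, 92] as single element): lst = [8, 6, 26, 2, 26, [95, 92]]
After line 3 (extend unpacks [53], adds 53): lst = [8, 6, 26, 2, 26, [95, 92], 53]
After line 4: result = len(lst) = 7

[8, 6, 26, 2, 26, [95, 92], 53]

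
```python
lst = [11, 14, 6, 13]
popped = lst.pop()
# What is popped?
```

13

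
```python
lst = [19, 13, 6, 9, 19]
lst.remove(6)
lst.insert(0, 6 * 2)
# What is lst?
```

After line 1: lst = [19, 13, 6, 9, 19]
After line 2 (remove first 6): lst = [19, 13, 9, 19]
After line 3 (insert 12 at index 0): lst = [12, 19, 13, 9, 19]

[12, 19, 13, 9, 19]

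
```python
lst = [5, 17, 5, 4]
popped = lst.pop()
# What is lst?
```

[5, 17, 5]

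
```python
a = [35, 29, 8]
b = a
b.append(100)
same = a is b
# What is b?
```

After line 1: a = [35, 29, 8]
After line 2 (b = a is an alias, same object): a = [35, 29, 8], b = [35, 29, 8]
After line 3 (b.append mutates the shared list): a = [35, 29, 8, 100], b = [35, 29, 8, 100]
After line 4 (same = a is b; same object -> True): same = True

[35, 29, 8, 100]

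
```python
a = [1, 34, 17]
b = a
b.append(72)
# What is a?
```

After line 1: a = [1, 34, 17]
After line 2 (b = a is an alias, same object): a = [1, 34, 17], b = [1, 34, 17]
After line 3 (b.append mutates the shared list): a = [1, 34, 17, 72], b = [1, 34, 17, 72]

[1, 34, 17, 72]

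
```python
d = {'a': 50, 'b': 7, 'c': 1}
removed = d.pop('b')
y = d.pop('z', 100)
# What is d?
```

After line 1: d = {'a': 50, 'b': 7, 'c': 1}
After line 2 (pop 'b' returns 7): d = {'a': 50, 'c': 1}, removed = 7
After line 3 (pop 'z' missing, returns default 100): d = {'a': 50, 'c': 1}, y = 100

{'a': 50, 'c': 1}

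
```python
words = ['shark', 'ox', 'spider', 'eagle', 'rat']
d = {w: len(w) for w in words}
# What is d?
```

{'shark': 5, 'ox': 2, 'spider': 6, 'eagle': 5, 'rat': 3}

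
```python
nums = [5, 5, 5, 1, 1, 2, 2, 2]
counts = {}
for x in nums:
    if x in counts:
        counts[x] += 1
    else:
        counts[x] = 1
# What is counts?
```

Initial: counts = {}, nums = [5, 5, 5, 1, 1, 2, 2, 2]
See 5: counts = {5: 1}
See 5: counts = {5: 2}
See 5: counts = {5: 3}
See 1: counts = {5: 3, 1: 1}
See 1: counts = {5: 3, 1: 2}
See 2: counts = {5: 3, 1: 2, 2: 1}
See 2: counts = {5: 3, 1: 2, 2: 2}
See 2: counts = {5: 3, 1: 2, 2: 3}

{5: 3, 1: 2, 2: 3}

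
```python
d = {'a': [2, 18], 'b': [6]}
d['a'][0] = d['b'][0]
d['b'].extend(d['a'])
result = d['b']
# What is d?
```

After line 1: d = {'a': [2, 18], 'b': [6]}
After line 2 (a[0] = b[0] = 6): d = {'a': [6, 18], 'b': [6]}
After line 3 (b.extend(a) appends [6, 18]): d = {'a': [6, 18], 'b': [6, 6, 18]}
After line 4: result = d['b'] = [6, 6, 18]

{'a': [6, 18], 'b': [6, 6, 18]}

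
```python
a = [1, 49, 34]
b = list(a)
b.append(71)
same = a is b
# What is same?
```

After line 1: a = [1, 49, 34]
After line 2 (b = list(a) is a shallow copy, new object): a = [1, 49, 34], b = [1, 49, 34]
After line 3 (append only mutates b): a = [1, 49, 34], b = [1, 49, 34, 71]
After line 4 (same = a is b; different objects -> False): same = False

False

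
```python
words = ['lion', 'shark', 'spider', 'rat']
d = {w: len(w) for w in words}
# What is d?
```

{'lion': 4, 'shark': 5, 'spider': 6, 'rat': 3}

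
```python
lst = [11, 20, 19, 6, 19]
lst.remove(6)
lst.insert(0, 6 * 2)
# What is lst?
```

After line 1: lst = [11, 20, 19, 6, 19]
After line 2 (remove first 6): lst = [11, 20, 19, 19]
After line 3 (insert 12 at index 0): lst = [12, 11, 20, 19, 19]

[12, 11, 20, 19, 19]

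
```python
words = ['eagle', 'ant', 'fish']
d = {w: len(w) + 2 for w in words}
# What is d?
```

{'eagle': 7, 'ant': 5, 'fish': 6}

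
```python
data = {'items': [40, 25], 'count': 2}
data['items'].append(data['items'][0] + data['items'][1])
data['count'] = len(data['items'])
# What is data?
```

After line 1: data = {'items': [40, 25], 'count': 2}
After line 2 (append 40 + 25 = 65): data = {'items': [40, 25, 65], 'count': 2}
After line 3 (count = len(items) = 3): data = {'items': [40, 25, 65], 'count': 3}

{'items': [40, 25, 65], 'count': 3}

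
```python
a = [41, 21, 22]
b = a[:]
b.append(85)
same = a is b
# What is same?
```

After line 1: a = [41, 21, 22]
After line 2 (b = a[:] is a shallow copy, new object): a = [41, 21, 22], b = [41, 21, 22]
After line 3 (append only mutates b): a = [41, 21, 22], b = [41, 21, 22, 85]
After line 4 (same = a is b; different objects -> False): same = False

False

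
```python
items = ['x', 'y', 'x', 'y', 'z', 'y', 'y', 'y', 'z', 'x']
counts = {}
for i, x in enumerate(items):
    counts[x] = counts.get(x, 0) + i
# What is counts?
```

Initial: counts = {}, items = ['x', 'y', 'x', 'y', 'z', 'y', 'y', 'y', 'z', 'x']
i=0, x='x': counts = {'x': 0}
i=1, x='y': counts = {'x': 0, 'y': 1}
i=2, x='x': counts = {'x': 2, 'y': 1}
i=3, x='y': counts = {'x': 2, 'y': 4}
i=4, x='z': counts = {'x': 2, 'y': 4, 'z': 4}
i=5, x='y': counts = {'x': 2, 'y': 9, 'z': 4}
i=6, x='y': counts = {'x': 2, 'y': 15, 'z': 4}
i=7, x='y': counts = {'x': 2, 'y': 22, 'z': 4}
i=8, x='z': counts = {'x': 2, 'y': 22, 'z': 12}
i=9, x='x': counts = {'x': 11, 'y': 22, 'z': 12}

{'x': 11, 'y': 22, 'z': 12}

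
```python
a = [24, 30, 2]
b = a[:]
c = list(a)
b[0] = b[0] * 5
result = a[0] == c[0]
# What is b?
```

After line 1: a = [24, 30, 2]
After line 2 (b = a[:], copy): a = [24, 30, 2], b = [24, 30, 2]
After line 3 (c = list(a) is a copy, new object): c = [24, 30, 2]
After line 4 (b[0] = 24 * 5 = 120; only b mutates (copy)): a = [24, 30, 2], b = [120, 30, 2], c = [24, 30, 2]
After line 5 (a[0] = 24, c[0] = 24; result = True)

[120, 30, 2]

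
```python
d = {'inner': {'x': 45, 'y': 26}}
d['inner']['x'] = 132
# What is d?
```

After line 1: d = {'inner': {'x': 45, 'y': 26}}
After line 2 (inner x overwritten): d = {'inner': {'x': 132, 'y': 26}}

{'inner': {'x': 132, 'y': 26}}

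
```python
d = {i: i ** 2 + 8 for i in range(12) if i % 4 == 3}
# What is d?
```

{3: 17, 7: 57, 11: 129}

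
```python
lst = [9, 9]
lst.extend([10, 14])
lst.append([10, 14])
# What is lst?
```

After line 1: lst = [9, 9]
After line 2 (extend unpacks [10, 14]): lst = [9, 9, 10, 14]
After line 3 (append adds [10, 14] as single element): lst = [9, 9, 10, 14, [10, 14]]

[9, 9, 10, 14, [10, 14]]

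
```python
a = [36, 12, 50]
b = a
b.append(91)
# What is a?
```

After line 1: a = [36, 12, 50]
After line 2 (b = a is an alias, same object): a = [36, 12, 50], b = [36, 12, 50]
After line 3 (b.append mutates the shared list): a = [36, 12, 50, 91], b = [36, 12, 50, 91]

[36, 12, 50, 91]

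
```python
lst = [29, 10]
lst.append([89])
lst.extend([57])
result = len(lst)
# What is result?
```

After line 1: lst = [29, 10]
After line 2 (append adds [89] as single element): lst = [29, 10, [89]]
After line 3 (extend unpacks [57], adds 57): lst = [29, 10, [89], 57]
After line 4: result = len(lst) = 4

4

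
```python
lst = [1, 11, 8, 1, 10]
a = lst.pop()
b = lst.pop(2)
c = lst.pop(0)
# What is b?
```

After line 1: lst = [1, 11, 8, 1, 10]
After line 2 (pop() -> a = 10): lst = [1, 11, 8, 1]
After line 3 (pop(2) -> b = 8): lst = [1, 11, 1]
After line 4 (pop(0) -> c = 1): lst = [11, 1]

8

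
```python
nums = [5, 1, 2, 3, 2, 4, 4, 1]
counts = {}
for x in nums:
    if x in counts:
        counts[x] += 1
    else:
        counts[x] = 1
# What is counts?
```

Initial: counts = {}, nums = [5, 1, 2, 3, 2, 4, 4, 1]
See 5: counts = {5: 1}
See 1: counts = {5: 1, 1: 1}
See 2: counts = {5: 1, 1: 1, 2: 1}
See 3: counts = {5: 1, 1: 1, 2: 1, 3: 1}
See 2: counts = {5: 1, 1: 1, 2: 2, 3: 1}
See 4: counts = {5: 1, 1: 1, 2: 2, 3: 1, 4: 1}
See 4: counts = {5: 1, 1: 1, 2: 2, 3: 1, 4: 2}
See 1: counts = {5: 1, 1: 2, 2: 2, 3: 1, 4: 2}

{5: 1, 1: 2, 2: 2, 3: 1, 4: 2}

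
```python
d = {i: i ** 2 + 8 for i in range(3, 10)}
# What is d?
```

{3: 17, 4: 24, 5: 33, 6: 44, 7: 57, 8: 72, 9: 89}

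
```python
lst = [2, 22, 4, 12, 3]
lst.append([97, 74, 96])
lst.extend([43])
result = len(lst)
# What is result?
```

After line 1: lst = [2, 22, 4, 12, 3]
After line 2 (append adds [97, 74, 96] as single element): lst = [2, 22, 4, 12, 3, [97, 74, 96]]
After line 3 (extend unpacks [43], adds 43): lst = [2, 22, 4, 12, 3, [97, 74, 96], 43]
After line 4: result = len(lst) = 7

7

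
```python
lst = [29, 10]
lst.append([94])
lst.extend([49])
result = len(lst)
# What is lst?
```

After line 1: lst = [29, 10]
After line 2 (append adds [94] as single element): lst = [29, 10, [94]]
After line 3 (extend unpacks [49], adds 49): lst = [29, 10, [94], 49]
After line 4: result = len(lst) = 4

[29, 10, [94], 49]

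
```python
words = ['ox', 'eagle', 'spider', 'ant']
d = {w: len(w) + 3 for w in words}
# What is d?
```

{'ox': 5, 'eagle': 8, 'spider': 9, 'ant': 6}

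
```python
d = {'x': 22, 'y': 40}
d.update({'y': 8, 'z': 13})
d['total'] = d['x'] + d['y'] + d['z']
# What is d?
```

After line 1: d = {'x': 22, 'y': 40}
After line 2 (y overwritten, z added): d = {'x': 22, 'y': 8, 'z': 13}
After line 3 (total = 22 + 8 + 13 = 43): d = {'x': 22, 'y': 8, 'z': 13, 'total': 43}

{'x': 22, 'y': 8, 'z': 13, 'total': 43}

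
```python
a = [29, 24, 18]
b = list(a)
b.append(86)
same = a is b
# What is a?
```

After line 1: a = [29, 24, 18]
After line 2 (b = list(a) is a shallow copy, new object): a = [29, 24, 18], b = [29, 24, 18]
After line 3 (append only mutates b): a = [29, 24, 18], b = [29, 24, 18, 86]
After line 4 (same = a is b; different objects -> False): same = False

[29, 24, 18]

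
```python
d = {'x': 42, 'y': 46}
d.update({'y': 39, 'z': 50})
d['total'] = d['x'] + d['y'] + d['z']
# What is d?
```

After line 1: d = {'x': 42, 'y': 46}
After line 2 (y overwritten, z added): d = {'x': 42, 'y': 39, 'z': 50}
After line 3 (total = 42 + 39 + 50 = 131): d = {'x': 42, 'y': 39, 'z': 50, 'total': 131}

{'x': 42, 'y': 39, 'z': 50, 'total': 131}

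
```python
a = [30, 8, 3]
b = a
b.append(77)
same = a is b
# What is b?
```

After line 1: a = [30, 8, 3]
After line 2 (b = a is an alias, same object): a = [30, 8, 3], b = [30, 8, 3]
After line 3 (b.append mutates the shared list): a = [30, 8, 3, 77], b = [30, 8, 3, 77]
After line 4 (same = a is b; same object -> True): same = True

[30, 8, 3, 77]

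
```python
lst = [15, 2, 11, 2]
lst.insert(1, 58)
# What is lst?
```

[15, 58, 2, 11, 2]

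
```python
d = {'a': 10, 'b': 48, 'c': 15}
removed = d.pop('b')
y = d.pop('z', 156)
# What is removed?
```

After line 1: d = {'a': 10, 'b': 48, 'c': 15}
After line 2 (pop 'b' returns 48): d = {'a': 10, 'c': 15}, removed = 48
After line 3 (pop 'z' missing, returns default 156): d = {'a': 10, 'c': 15}, y = 156

48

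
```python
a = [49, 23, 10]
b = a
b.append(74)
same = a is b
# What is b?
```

After line 1: a = [49, 23, 10]
After line 2 (b = a is an alias, same object): a = [49, 23, 10], b = [49, 23, 10]
After line 3 (b.append mutates the shared list): a = [49, 23, 10, 74], b = [49, 23, 10, 74]
After line 4 (same = a is b; same object -> True): same = True

[49, 23, 10, 74]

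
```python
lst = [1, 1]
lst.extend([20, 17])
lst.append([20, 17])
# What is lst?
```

After line 1: lst = [1, 1]
After line 2 (extend unpacks [20, 17]): lst = [1, 1, 20, 17]
After line 3 (append adds [20, 17] as single element): lst = [1, 1, 20, 17, [20, 17]]

[1, 1, 20, 17, [20, 17]]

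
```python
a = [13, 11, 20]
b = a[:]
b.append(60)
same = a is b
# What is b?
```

After line 1: a = [13, 11, 20]
After line 2 (b = a[:] is a shallow copy, new object): a = [13, 11, 20], b = [13, 11, 20]
After line 3 (append only mutates b): a = [13, 11, 20], b = [13, 11, 20, 60]
After line 4 (same = a is b; different objects -> False): same = False

[13, 11, 20, 60]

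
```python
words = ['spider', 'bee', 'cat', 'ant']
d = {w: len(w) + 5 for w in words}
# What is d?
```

{'spider': 11, 'bee': 8, 'cat': 8, 'ant': 8}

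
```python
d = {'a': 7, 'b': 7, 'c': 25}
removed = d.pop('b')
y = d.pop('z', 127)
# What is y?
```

After line 1: d = {'a': 7, 'b': 7, 'c': 25}
After line 2 (pop 'b' returns 7): d = {'a': 7, 'c': 25}, removed = 7
After line 3 (pop 'z' missing, returns default 127): d = {'a': 7, 'c': 25}, y = 127

127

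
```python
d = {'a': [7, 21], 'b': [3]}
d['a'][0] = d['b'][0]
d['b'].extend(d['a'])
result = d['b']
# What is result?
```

After line 1: d = {'a': [7, 21], 'b': [3]}
After line 2 (a[0] = b[0] = 3): d = {'a': [3, 21], 'b': [3]}
After line 3 (b.extend(a) appends [3, 21]): d = {'a': [3, 21], 'b': [3, 3, 21]}
After line 4: result = d['b'] = [3, 3, 21]

[3, 3, 21]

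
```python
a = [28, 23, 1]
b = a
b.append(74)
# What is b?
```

After line 1: a = [28, 23, 1]
After line 2 (b = a is an alias, same object): a = [28, 23, 1], b = [28, 23, 1]
After line 3 (b.append mutates the shared list): a = [28, 23, 1, 74], b = [28, 23, 1, 74]

[28, 23, 1, 74]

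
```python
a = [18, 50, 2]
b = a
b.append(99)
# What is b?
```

After line 1: a = [18, 50, 2]
After line 2 (b = a is an alias, same object): a = [18, 50, 2], b = [18, 50, 2]
After line 3 (b.append mutates the shared list): a = [18, 50, 2, 99], b = [18, 50, 2, 99]

[18, 50, 2, 99]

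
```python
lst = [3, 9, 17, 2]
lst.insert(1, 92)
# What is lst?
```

[3, 92, 9, 17, 2]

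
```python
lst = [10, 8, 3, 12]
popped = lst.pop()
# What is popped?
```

12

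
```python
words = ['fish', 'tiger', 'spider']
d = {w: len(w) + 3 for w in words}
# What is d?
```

{'fish': 7, 'tiger': 8, 'spider': 9}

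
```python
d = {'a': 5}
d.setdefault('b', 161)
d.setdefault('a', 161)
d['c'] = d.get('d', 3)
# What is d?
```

After line 1: d = {'a': 5}
After line 2 (setdefault adds 'b'=161): d = {'a': 5, 'b': 161}
After line 3 (setdefault 'a' no-op, already exists): d = {'a': 5, 'b': 161}
After line 4 (get('d', 3) returns default since 'd' not in d): d = {'a': 5, 'b': 161, 'c': 3}

{'a': 5, 'b': 161, 'c': 3}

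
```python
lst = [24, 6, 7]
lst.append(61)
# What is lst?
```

[24, 6, 7, 61]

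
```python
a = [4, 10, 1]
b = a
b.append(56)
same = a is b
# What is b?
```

After line 1: a = [4, 10, 1]
After line 2 (b = a is an alias, same object): a = [4, 10, 1], b = [4, 10, 1]
After line 3 (b.append mutates the shared list): a = [4, 10, 1, 56], b = [4, 10, 1, 56]
After line 4 (same = a is b; same object -> True): same = True

[4, 10, 1, 56]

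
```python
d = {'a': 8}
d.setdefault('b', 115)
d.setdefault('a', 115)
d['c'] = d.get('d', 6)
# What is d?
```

After line 1: d = {'a': 8}
After line 2 (setdefault adds 'b'=115): d = {'a': 8, 'b': 115}
After line 3 (setdefault 'a' no-op, already exists): d = {'a': 8, 'b': 115}
After line 4 (get('d', 6) returns default since 'd' not in d): d = {'a': 8, 'b': 115, 'c': 6}

{'a': 8, 'b': 115, 'c': 6}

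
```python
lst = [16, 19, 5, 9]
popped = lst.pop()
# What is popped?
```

9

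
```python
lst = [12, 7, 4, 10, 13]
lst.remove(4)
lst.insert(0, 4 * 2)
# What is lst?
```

After line 1: lst = [12, 7, 4, 10, 13]
After line 2 (remove first 4): lst = [12, 7, 10, 13]
After line 3 (insert 8 at index 0): lst = [8, 12, 7, 10, 13]

[8, 12, 7, 10, 13]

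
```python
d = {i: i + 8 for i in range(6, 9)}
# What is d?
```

{6: 14, 7: 15, 8: 16}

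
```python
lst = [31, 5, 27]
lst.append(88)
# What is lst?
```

[31, 5, 27, 88]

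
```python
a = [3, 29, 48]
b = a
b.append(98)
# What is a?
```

After line 1: a = [3, 29, 48]
After line 2 (b = a is an alias, same object): a = [3, 29, 48], b = [3, 29, 48]
After line 3 (b.append mutates the shared list): a = [3, 29, 48, 98], b = [3, 29, 48, 98]

[3, 29, 48, 98]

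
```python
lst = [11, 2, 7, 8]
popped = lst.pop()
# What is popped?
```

8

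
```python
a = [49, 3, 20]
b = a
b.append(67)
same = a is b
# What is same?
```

After line 1: a = [49, 3, 20]
After line 2 (b = a is an alias, same object): a = [49, 3, 20], b = [49, 3, 20]
After line 3 (b.append mutates the shared list): a = [49, 3, 20, 67], b = [49, 3, 20, 67]
After line 4 (same = a is b; same object -> True): same = True

True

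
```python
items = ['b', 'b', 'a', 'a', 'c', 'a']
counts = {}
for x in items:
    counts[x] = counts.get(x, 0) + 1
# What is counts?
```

Initial: counts = {}, items = ['b', 'b', 'a', 'a', 'c', 'a']
See 'b': counts = {'b': 1}
See 'b': counts = {'b': 2}
See 'a': counts = {'b': 2, 'a': 1}
See 'a': counts = {'b': 2, 'a': 2}
See 'c': counts = {'b': 2, 'a': 2, 'c': 1}
See 'a': counts = {'b': 2, 'a': 3, 'c': 1}

{'b': 2, 'a': 3, 'c': 1}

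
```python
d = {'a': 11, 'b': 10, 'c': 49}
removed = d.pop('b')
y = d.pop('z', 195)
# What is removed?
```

After line 1: d = {'a': 11, 'b': 10, 'c': 49}
After line 2 (pop 'b' returns 10): d = {'a': 11, 'c': 49}, removed = 10
After line 3 (pop 'z' missing, returns default 195): d = {'a': 11, 'c': 49}, y = 195

10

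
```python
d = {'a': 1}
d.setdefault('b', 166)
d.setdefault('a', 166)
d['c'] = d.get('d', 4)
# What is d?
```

After line 1: d = {'a': 1}
After line 2 (setdefault adds 'b'=166): d = {'a': 1, 'b': 166}
After line 3 (setdefault 'a' no-op, already exists): d = {'a': 1, 'b': 166}
After line 4 (get('d', 4) returns default since 'd' not in d): d = {'a': 1, 'b': 166, 'c': 4}

{'a': 1, 'b': 166, 'c': 4}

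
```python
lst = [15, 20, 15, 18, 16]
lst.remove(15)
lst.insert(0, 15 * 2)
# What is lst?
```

After line 1: lst = [15, 20, 15, 18, 16]
After line 2 (remove first 15): lst = [20, 15, 18, 16]
After line 3 (insert 30 at index 0): lst = [30, 20, 15, 18, 16]

[30, 20, 15, 18, 16]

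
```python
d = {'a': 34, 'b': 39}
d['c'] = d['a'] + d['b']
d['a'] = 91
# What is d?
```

After line 1: d = {'a': 34, 'b': 39}
After line 2 (d['c'] = 34 + 39): d = {'a': 34, 'b': 39, 'c': 73}
After line 3: d = {'a': 91, 'b': 39, 'c': 73}

{'a': 91, 'b': 39, 'c': 73}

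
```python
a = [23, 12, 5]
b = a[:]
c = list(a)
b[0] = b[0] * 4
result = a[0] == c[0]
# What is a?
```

After line 1: a = [23, 12, 5]
After line 2 (b = a[:], copy): a = [23, 12, 5], b = [23, 12, 5]
After line 3 (c = list(a) is a copy, new object): c = [23, 12, 5]
After line 4 (b[0] = 23 * 4 = 92; only b mutates (copy)): a = [23, 12, 5], b = [92, 12, 5], c = [23, 12, 5]
After line 5 (a[0] = 23, c[0] = 23; result = True)

[23, 12, 5]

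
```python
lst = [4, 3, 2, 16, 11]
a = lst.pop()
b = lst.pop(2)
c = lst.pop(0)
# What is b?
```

After line 1: lst = [4, 3, 2, 16, 11]
After line 2 (pop() -> a = 11): lst = [4, 3, 2, 16]
After line 3 (pop(2) -> b = 2): lst = [4, 3, 16]
After line 4 (pop(0) -> c = 4): lst = [3, 16]

2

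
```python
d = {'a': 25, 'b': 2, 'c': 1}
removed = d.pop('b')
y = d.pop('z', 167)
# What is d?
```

After line 1: d = {'a': 25, 'b': 2, 'c': 1}
After line 2 (pop 'b' returns 2): d = {'a': 25, 'c': 1}, removed = 2
After line 3 (pop 'z' missing, returns default 167): d = {'a': 25, 'c': 1}, y = 167

{'a': 25, 'c': 1}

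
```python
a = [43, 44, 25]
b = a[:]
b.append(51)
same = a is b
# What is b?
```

After line 1: a = [43, 44, 25]
After line 2 (b = a[:] is a shallow copy, new object): a = [43, 44, 25], b = [43, 44, 25]
After line 3 (append only mutates b): a = [43, 44, 25], b = [43, 44, 25, 51]
After line 4 (same = a is b; different objects -> False): same = False

[43, 44, 25, 51]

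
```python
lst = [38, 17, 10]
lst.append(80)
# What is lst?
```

[38, 17, 10, 80]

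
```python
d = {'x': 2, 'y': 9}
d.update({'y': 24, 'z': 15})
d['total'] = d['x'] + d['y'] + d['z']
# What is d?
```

After line 1: d = {'x': 2, 'y': 9}
After line 2 (y overwritten, z added): d = {'x': 2, 'y': 24, 'z': 15}
After line 3 (total = 2 + 24 + 15 = 41): d = {'x': 2, 'y': 24, 'z': 15, 'total': 41}

{'x': 2, 'y': 24, 'z': 15, 'total': 41}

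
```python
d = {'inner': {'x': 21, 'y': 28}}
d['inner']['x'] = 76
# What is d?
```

After line 1: d = {'inner': {'x': 21, 'y': 28}}
After line 2 (inner x overwritten): d = {'inner': {'x': 76, 'y': 28}}

{'inner': {'x': 76, 'y': 28}}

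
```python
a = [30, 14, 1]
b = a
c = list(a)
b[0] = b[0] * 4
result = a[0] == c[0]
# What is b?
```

After line 1: a = [30, 14, 1]
After line 2 (b = a, alias): a = [30, 14, 1], b = [30, 14, 1]
After line 3 (c = list(a) is a copy, new object): c = [30, 14, 1]
After line 4 (b[0] = 30 * 4 = 120; mutates shared a/b): a = b = [120, 14, 1], c = [30, 14, 1]
After line 5 (a[0] = 120, c[0] = 30; result = False)

[120, 14, 1]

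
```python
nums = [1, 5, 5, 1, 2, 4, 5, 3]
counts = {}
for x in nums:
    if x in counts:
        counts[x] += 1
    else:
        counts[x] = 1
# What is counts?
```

Initial: counts = {}, nums = [1, 5, 5, 1, 2, 4, 5, 3]
See 1: counts = {1: 1}
See 5: counts = {1: 1, 5: 1}
See 5: counts = {1: 1, 5: 2}
See 1: counts = {1: 2, 5: 2}
See 2: counts = {1: 2, 5: 2, 2: 1}
See 4: counts = {1: 2, 5: 2, 2: 1, 4: 1}
See 5: counts = {1: 2, 5: 3, 2: 1, 4: 1}
See 3: counts = {1: 2, 5: 3, 2: 1, 4: 1, 3: 1}

{1: 2, 5: 3, 2: 1, 4: 1, 3: 1}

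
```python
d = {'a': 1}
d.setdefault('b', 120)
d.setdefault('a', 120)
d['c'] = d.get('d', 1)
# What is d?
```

After line 1: d = {'a': 1}
After line 2 (setdefault adds 'b'=120): d = {'a': 1, 'b': 120}
After line 3 (setdefault 'a' no-op, already exists): d = {'a': 1, 'b': 120}
After line 4 (get('d', 1) returns default since 'd' not in d): d = {'a': 1, 'b': 120, 'c': 1}

{'a': 1, 'b': 120, 'c': 1}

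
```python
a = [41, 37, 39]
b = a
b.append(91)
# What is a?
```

After line 1: a = [41, 37, 39]
After line 2 (b = a is an alias, same object): a = [41, 37, 39], b = [41, 37, 39]
After line 3 (b.append mutates the shared list): a = [41, 37, 39, 91], b = [41, 37, 39, 91]

[41, 37, 39, 91]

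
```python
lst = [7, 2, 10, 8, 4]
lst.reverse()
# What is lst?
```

[4, 8, 10, 2, 7]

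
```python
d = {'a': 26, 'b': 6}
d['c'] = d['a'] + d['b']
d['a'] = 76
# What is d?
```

After line 1: d = {'a': 26, 'b': 6}
After line 2 (d['c'] = 26 + 6): d = {'a': 26, 'b': 6, 'c': 32}
After line 3: d = {'a': 76, 'b': 6, 'c': 32}

{'a': 76, 'b': 6, 'c': 32}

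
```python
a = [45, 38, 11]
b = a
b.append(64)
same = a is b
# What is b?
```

After line 1: a = [45, 38, 11]
After line 2 (b = a is an alias, same object): a = [45, 38, 11], b = [45, 38, 11]
After line 3 (b.append mutates the shared list): a = [45, 38, 11, 64], b = [45, 38, 11, 64]
After line 4 (same = a is b; same object -> True): same = True

[45, 38, 11, 64]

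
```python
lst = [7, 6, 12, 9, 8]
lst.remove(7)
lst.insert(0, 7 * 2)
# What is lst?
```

After line 1: lst = [7, 6, 12, 9, 8]
After line 2 (remove first 7): lst = [6, 12, 9, 8]
After line 3 (insert 14 at index 0): lst = [14, 6, 12, 9, 8]

[14, 6, 12, 9, 8]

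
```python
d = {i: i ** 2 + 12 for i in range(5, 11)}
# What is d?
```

{5: 37, 6: 48, 7: 61, 8: 76, 9: 93, 10: 112}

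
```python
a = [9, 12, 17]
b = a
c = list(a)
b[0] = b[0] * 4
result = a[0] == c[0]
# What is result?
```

After line 1: a = [9, 12, 17]
After line 2 (b = a, alias): a = [9, 12, 17], b = [9, 12, 17]
After line 3 (c = list(a) is a copy, new object): c = [9, 12, 17]
After line 4 (b[0] = 9 * 4 = 36; mutates shared a/b): a = b = [36, 12, 17], c = [9, 12, 17]
After line 5 (a[0] = 36, c[0] = 9; result = False)

False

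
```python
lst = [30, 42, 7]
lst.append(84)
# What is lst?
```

[30, 42, 7, 84]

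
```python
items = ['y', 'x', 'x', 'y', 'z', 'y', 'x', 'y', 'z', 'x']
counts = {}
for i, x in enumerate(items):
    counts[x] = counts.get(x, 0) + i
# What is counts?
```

Initial: counts = {}, items = ['y', 'x', 'x', 'y', 'z', 'y', 'x', 'y', 'z', 'x']
i=0, x='y': counts = {'y': 0}
i=1, x='x': counts = {'y': 0, 'x': 1}
i=2, x='x': counts = {'y': 0, 'x': 3}
i=3, x='y': counts = {'y': 3, 'x': 3}
i=4, x='z': counts = {'y': 3, 'x': 3, 'z': 4}
i=5, x='y': counts = {'y': 8, 'x': 3, 'z': 4}
i=6, x='x': counts = {'y': 8, 'x': 9, 'z': 4}
i=7, x='y': counts = {'y': 15, 'x': 9, 'z': 4}
i=8, x='z': counts = {'y': 15, 'x': 9, 'z': 12}
i=9, x='x': counts = {'y': 15, 'x': 18, 'z': 12}

{'y': 15, 'x': 18, 'z': 12}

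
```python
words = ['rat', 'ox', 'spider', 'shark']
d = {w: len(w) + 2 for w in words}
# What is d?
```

{'rat': 5, 'ox': 4, 'spider': 8, 'shark': 7}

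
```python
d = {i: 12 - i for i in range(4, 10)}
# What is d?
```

{4: 8, 5: 7, 6: 6, 7: 5, 8: 4, 9: 3}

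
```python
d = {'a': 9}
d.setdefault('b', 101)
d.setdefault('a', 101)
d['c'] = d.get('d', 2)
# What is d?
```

After line 1: d = {'a': 9}
After line 2 (setdefault adds 'b'=101): d = {'a': 9, 'b': 101}
After line 3 (setdefault 'a' no-op, already exists): d = {'a': 9, 'b': 101}
After line 4 (get('d', 2) returns default since 'd' not in d): d = {'a': 9, 'b': 101, 'c': 2}

{'a': 9, 'b': 101, 'c': 2}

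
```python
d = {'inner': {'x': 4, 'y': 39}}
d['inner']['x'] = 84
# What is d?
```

After line 1: d = {'inner': {'x': 4, 'y': 39}}
After line 2 (inner x overwritten): d = {'inner': {'x': 84, 'y': 39}}

{'inner': {'x': 84, 'y': 39}}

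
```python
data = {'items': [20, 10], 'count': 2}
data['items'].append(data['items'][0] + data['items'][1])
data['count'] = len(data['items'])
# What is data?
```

After line 1: data = {'items': [20, 10], 'count': 2}
After line 2 (append 20 + 10 = 30): data = {'items': [20, 10, 30], 'count': 2}
After line 3 (count = len(items) = 3): data = {'items': [20, 10, 30], 'count': 3}

{'items': [20, 10, 30], 'count': 3}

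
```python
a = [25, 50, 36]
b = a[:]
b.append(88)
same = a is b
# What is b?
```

After line 1: a = [25, 50, 36]
After line 2 (b = a[:] is a shallow copy, new object): a = [25, 50, 36], b = [25, 50, 36]
After line 3 (append only mutates b): a = [25, 50, 36], b = [25, 50, 36, 88]
After line 4 (same = a is b; different objects -> False): same = False

[25, 50, 36, 88]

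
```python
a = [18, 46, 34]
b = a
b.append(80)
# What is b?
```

After line 1: a = [18, 46, 34]
After line 2 (b = a is an alias, same object): a = [18, 46, 34], b = [18, 46, 34]
After line 3 (b.append mutates the shared list): a = [18, 46, 34, 80], b = [18, 46, 34, 80]

[18, 46, 34, 80]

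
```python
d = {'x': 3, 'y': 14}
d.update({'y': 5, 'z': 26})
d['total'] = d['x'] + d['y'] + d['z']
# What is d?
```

After line 1: d = {'x': 3, 'y': 14}
After line 2 (y overwritten, z added): d = {'x': 3, 'y': 5, 'z': 26}
After line 3 (total = 3 + 5 + 26 = 34): d = {'x': 3, 'y': 5, 'z': 26, 'total': 34}

{'x': 3, 'y': 5, 'z': 26, 'total': 34}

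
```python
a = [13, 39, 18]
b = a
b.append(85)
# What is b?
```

After line 1: a = [13, 39, 18]
After line 2 (b = a is an alias, same object): a = [13, 39, 18], b = [13, 39, 18]
After line 3 (b.append mutates the shared list): a = [13, 39, 18, 85], b = [13, 39, 18, 85]

[13, 39, 18, 85]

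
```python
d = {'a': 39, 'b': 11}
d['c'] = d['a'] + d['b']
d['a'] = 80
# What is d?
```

After line 1: d = {'a': 39, 'b': 11}
After line 2 (d['c'] = 39 + 11): d = {'a': 39, 'b': 11, 'c': 50}
After line 3: d = {'a': 80, 'b': 11, 'c': 50}

{'a': 80, 'b': 11, 'c': 50}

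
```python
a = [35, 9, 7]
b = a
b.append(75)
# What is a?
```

After line 1: a = [35, 9, 7]
After line 2 (b = a is an alias, same object): a = [35, 9, 7], b = [35, 9, 7]
After line 3 (b.append mutates the shared list): a = [35, 9, 7, 75], b = [35, 9, 7, 75]

[35, 9, 7, 75]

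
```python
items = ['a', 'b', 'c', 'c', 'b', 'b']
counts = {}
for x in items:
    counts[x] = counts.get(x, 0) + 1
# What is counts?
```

Initial: counts = {}, items = ['a', 'b', 'c', 'c', 'b', 'b']
See 'a': counts = {'a': 1}
See 'b': counts = {'a': 1, 'b': 1}
See 'c': counts = {'a': 1, 'b': 1, 'c': 1}
See 'c': counts = {'a': 1, 'b': 1, 'c': 2}
See 'b': counts = {'a': 1, 'b': 2, 'c': 2}
See 'b': counts = {'a': 1, 'b': 3, 'c': 2}

{'a': 1, 'b': 3, 'c': 2}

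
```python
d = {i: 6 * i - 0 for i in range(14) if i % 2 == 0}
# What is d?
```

{0: 0, 2: 12, 4: 24, 6: 36, 8: 48, 10: 60, 12: 72}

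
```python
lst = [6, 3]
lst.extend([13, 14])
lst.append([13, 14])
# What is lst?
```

After line 1: lst = [6, 3]
After line 2 (extend unpacks [13, 14]): lst = [6, 3, 13, 14]
After line 3 (append adds [13, 14] as single element): lst = [6, 3, 13, 14, [13, 14]]

[6, 3, 13, 14, [13, 14]]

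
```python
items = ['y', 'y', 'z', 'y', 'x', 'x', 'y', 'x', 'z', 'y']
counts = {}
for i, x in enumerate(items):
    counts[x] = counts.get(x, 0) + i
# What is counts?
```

Initial: counts = {}, items = ['y', 'y', 'z', 'y', 'x', 'x', 'y', 'x', 'z', 'y']
i=0, x='y': counts = {'y': 0}
i=1, x='y': counts = {'y': 1}
i=2, x='z': counts = {'y': 1, 'z': 2}
i=3, x='y': counts = {'y': 4, 'z': 2}
i=4, x='x': counts = {'y': 4, 'z': 2, 'x': 4}
i=5, x='x': counts = {'y': 4, 'z': 2, 'x': 9}
i=6, x='y': counts = {'y': 10, 'z': 2, 'x': 9}
i=7, x='x': counts = {'y': 10, 'z': 2, 'x': 16}
i=8, x='z': counts = {'y': 10, 'z': 10, 'x': 16}
i=9, x='y': counts = {'y': 19, 'z': 10, 'x': 16}

{'y': 19, 'z': 10, 'x': 16}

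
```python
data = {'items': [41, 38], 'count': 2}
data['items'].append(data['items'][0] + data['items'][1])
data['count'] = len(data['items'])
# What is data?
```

After line 1: data = {'items': [41, 38], 'count': 2}
After line 2 (append 41 + 38 = 79): data = {'items': [41, 38, 79], 'count': 2}
After line 3 (count = len(items) = 3): data = {'items': [41, 38, 79], 'count': 3}

{'items': [41, 38, 79], 'count': 3}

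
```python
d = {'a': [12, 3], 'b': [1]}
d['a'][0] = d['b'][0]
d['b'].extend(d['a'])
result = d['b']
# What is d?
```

After line 1: d = {'a': [12, 3], 'b': [1]}
After line 2 (a[0] = b[0] = 1): d = {'a': [1, 3], 'b': [1]}
After line 3 (b.extend(a) appends [1, 3]): d = {'a': [1, 3], 'b': [1, 1, 3]}
After line 4: result = d['b'] = [1, 1, 3]

{'a': [1, 3], 'b': [1, 1, 3]}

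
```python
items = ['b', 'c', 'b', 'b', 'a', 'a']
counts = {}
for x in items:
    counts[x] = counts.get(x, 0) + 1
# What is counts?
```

Initial: counts = {}, items = ['b', 'c', 'b', 'b', 'a', 'a']
See 'b': counts = {'b': 1}
See 'c': counts = {'b': 1, 'c': 1}
See 'b': counts = {'b': 2, 'c': 1}
See 'b': counts = {'b': 3, 'c': 1}
See 'a': counts = {'b': 3, 'c': 1, 'a': 1}
See 'a': counts = {'b': 3, 'c': 1, 'a': 2}

{'b': 3, 'c': 1, 'a': 2}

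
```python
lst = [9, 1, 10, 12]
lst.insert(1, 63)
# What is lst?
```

[9, 63, 1, 10, 12]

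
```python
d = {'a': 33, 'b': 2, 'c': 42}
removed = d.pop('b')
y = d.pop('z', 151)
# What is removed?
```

After line 1: d = {'a': 33, 'b': 2, 'c': 42}
After line 2 (pop 'b' returns 2): d = {'a': 33, 'c': 42}, removed = 2
After line 3 (pop 'z' missing, returns default 151): d = {'a': 33, 'c': 42}, y = 151

2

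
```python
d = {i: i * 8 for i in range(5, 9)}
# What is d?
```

{5: 40, 6: 48, 7: 56, 8: 64}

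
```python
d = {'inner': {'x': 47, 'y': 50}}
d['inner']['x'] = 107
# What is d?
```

After line 1: d = {'inner': {'x': 47, 'y': 50}}
After line 2 (inner x overwritten): d = {'inner': {'x': 107, 'y': 50}}

{'inner': {'x': 107, 'y': 50}}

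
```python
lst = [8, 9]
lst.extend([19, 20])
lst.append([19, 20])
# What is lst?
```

After line 1: lst = [8, 9]
After line 2 (extend unpacks [19, 20]): lst = [8, 9, 19, 20]
After line 3 (append adds [19, 20] as single element): lst = [8, 9, 19, 20, [19, 20]]

[8, 9, 19, 20, [19, 20]]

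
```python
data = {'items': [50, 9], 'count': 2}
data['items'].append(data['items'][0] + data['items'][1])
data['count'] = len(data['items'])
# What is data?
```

After line 1: data = {'items': [50, 9], 'count': 2}
After line 2 (append 50 + 9 = 59): data = {'items': [50, 9, 59], 'count': 2}
After line 3 (count = len(items) = 3): data = {'items': [50, 9, 59], 'count': 3}

{'items': [50, 9, 59], 'count': 3}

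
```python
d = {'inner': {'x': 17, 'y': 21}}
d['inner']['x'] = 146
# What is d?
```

After line 1: d = {'inner': {'x': 17, 'y': 21}}
After line 2 (inner x overwritten): d = {'inner': {'x': 146, 'y': 21}}

{'inner': {'x': 146, 'y': 21}}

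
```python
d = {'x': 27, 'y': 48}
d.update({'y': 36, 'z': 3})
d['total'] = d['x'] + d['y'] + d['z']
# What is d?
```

After line 1: d = {'x': 27, 'y': 48}
After line 2 (y overwritten, z added): d = {'x': 27, 'y': 36, 'z': 3}
After line 3 (total = 27 + 36 + 3 = 66): d = {'x': 27, 'y': 36, 'z': 3, 'total': 66}

{'x': 27, 'y': 36, 'z': 3, 'total': 66}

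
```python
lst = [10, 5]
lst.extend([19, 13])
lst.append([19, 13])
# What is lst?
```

After line 1: lst = [10, 5]
After line 2 (extend unpacks [19, 13]): lst = [10, 5, 19, 13]
After line 3 (append adds [19, 13] as single element): lst = [10, 5, 19, 13, [19, 13]]

[10, 5, 19, 13, [19, 13]]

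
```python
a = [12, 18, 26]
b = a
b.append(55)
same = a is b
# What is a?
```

After line 1: a = [12, 18, 26]
After line 2 (b = a is an alias, same object): a = [12, 18, 26], b = [12, 18, 26]
After line 3 (b.append mutates the shared list): a = [12, 18, 26, 55], b = [12, 18, 26, 55]
After line 4 (same = a is b; same object -> True): same = True

[12, 18, 26, 55]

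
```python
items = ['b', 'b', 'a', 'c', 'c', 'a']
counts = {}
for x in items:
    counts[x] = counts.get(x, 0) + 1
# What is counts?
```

Initial: counts = {}, items = ['b', 'b', 'a', 'c', 'c', 'a']
See 'b': counts = {'b': 1}
See 'b': counts = {'b': 2}
See 'a': counts = {'b': 2, 'a': 1}
See 'c': counts = {'b': 2, 'a': 1, 'c': 1}
See 'c': counts = {'b': 2, 'a': 1, 'c': 2}
See 'a': counts = {'b': 2, 'a': 2, 'c': 2}

{'b': 2, 'a': 2, 'c': 2}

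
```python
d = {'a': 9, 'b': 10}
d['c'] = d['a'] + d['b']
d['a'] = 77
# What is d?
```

After line 1: d = {'a': 9, 'b': 10}
After line 2 (d['c'] = 9 + 10): d = {'a': 9, 'b': 10, 'c': 19}
After line 3: d = {'a': 77, 'b': 10, 'c': 19}

{'a': 77, 'b': 10, 'c': 19}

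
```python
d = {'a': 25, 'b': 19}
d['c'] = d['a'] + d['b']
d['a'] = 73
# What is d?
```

After line 1: d = {'a': 25, 'b': 19}
After line 2 (d['c'] = 25 + 19): d = {'a': 25, 'b': 19, 'c': 44}
After line 3: d = {'a': 73, 'b': 19, 'c': 44}

{'a': 73, 'b': 19, 'c': 44}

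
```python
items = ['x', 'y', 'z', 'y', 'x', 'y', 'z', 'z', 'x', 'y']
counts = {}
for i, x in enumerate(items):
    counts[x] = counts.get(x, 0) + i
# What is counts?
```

Initial: counts = {}, items = ['x', 'y', 'z', 'y', 'x', 'y', 'z', 'z', 'x', 'y']
i=0, x='x': counts = {'x': 0}
i=1, x='y': counts = {'x': 0, 'y': 1}
i=2, x='z': counts = {'x': 0, 'y': 1, 'z': 2}
i=3, x='y': counts = {'x': 0, 'y': 4, 'z': 2}
i=4, x='x': counts = {'x': 4, 'y': 4, 'z': 2}
i=5, x='y': counts = {'x': 4, 'y': 9, 'z': 2}
i=6, x='z': counts = {'x': 4, 'y': 9, 'z': 8}
i=7, x='z': counts = {'x': 4, 'y': 9, 'z': 15}
i=8, x='x': counts = {'x': 12, 'y': 9, 'z': 15}
i=9, x='y': counts = {'x': 12, 'y': 18, 'z': 15}

{'x': 12, 'y': 18, 'z': 15}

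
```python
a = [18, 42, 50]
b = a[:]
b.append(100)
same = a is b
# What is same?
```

After line 1: a = [18, 42, 50]
After line 2 (b = a[:] is a shallow copy, new object): a = [18, 42, 50], b = [18, 42, 50]
After line 3 (append only mutates b): a = [18, 42, 50], b = [18, 42, 50, 100]
After line 4 (same = a is b; different objects -> False): same = False

False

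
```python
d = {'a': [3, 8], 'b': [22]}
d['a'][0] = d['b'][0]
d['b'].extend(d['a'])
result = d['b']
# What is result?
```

After line 1: d = {'a': [3, 8], 'b': [22]}
After line 2 (a[0] = b[0] = 22): d = {'a': [22, 8], 'b': [22]}
After line 3 (b.extend(a) appends [22, 8]): d = {'a': [22, 8], 'b': [22, 22, 8]}
After line 4: result = d['b'] = [22, 22, 8]

[22, 22, 8]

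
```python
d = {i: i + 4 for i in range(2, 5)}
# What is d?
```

{2: 6, 3: 7, 4: 8}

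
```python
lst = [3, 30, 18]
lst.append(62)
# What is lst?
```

[3, 30, 18, 62]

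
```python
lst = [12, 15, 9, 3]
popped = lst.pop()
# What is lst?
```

[12, 15, 9]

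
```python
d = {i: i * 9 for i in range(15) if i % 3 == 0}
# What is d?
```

{0: 0, 3: 27, 6: 54, 9: 81, 12: 108}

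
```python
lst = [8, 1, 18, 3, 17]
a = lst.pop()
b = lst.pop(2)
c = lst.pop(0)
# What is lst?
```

After line 1: lst = [8, 1, 18, 3, 17]
After line 2 (pop() -> a = 17): lst = [8, 1, 18, 3]
After line 3 (pop(2) -> b = 18): lst = [8, 1, 3]
After line 4 (pop(0) -> c = 8): lst = [1, 3]

[1, 3]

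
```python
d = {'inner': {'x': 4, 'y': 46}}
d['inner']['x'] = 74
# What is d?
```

After line 1: d = {'inner': {'x': 4, 'y': 46}}
After line 2 (inner x overwritten): d = {'inner': {'x': 74, 'y': 46}}

{'inner': {'x': 74, 'y': 46}}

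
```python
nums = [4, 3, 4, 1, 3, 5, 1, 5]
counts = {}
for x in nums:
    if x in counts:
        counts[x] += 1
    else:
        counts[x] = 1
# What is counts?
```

Initial: counts = {}, nums = [4, 3, 4, 1, 3, 5, 1, 5]
See 4: counts = {4: 1}
See 3: counts = {4: 1, 3: 1}
See 4: counts = {4: 2, 3: 1}
See 1: counts = {4: 2, 3: 1, 1: 1}
See 3: counts = {4: 2, 3: 2, 1: 1}
See 5: counts = {4: 2, 3: 2, 1: 1, 5: 1}
See 1: counts = {4: 2, 3: 2, 1: 2, 5: 1}
See 5: counts = {4: 2, 3: 2, 1: 2, 5: 2}

{4: 2, 3: 2, 1: 2, 5: 2}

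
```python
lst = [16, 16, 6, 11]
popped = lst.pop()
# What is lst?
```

[16, 16, 6]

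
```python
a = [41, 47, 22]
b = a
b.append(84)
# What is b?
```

After line 1: a = [41, 47, 22]
After line 2 (b = a is an alias, same object): a = [41, 47, 22], b = [41, 47, 22]
After line 3 (b.append mutates the shared list): a = [41, 47, 22, 84], b = [41, 47, 22, 84]

[41, 47, 22, 84]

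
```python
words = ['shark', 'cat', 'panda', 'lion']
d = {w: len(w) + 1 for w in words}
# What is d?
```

{'shark': 6, 'cat': 4, 'panda': 6, 'lion': 5}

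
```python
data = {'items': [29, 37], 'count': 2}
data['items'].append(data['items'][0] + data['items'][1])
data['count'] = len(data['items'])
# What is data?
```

After line 1: data = {'items': [29, 37], 'count': 2}
After line 2 (append 29 + 37 = 66): data = {'items': [29, 37, 66], 'count': 2}
After line 3 (count = len(items) = 3): data = {'items': [29, 37, 66], 'count': 3}

{'items': [29, 37, 66], 'count': 3}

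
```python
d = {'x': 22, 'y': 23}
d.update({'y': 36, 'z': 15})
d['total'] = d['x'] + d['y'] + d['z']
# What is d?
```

After line 1: d = {'x': 22, 'y': 23}
After line 2 (y overwritten, z added): d = {'x': 22, 'y': 36, 'z': 15}
After line 3 (total = 22 + 36 + 15 = 73): d = {'x': 22, 'y': 36, 'z': 15, 'total': 73}

{'x': 22, 'y': 36, 'z': 15, 'total': 73}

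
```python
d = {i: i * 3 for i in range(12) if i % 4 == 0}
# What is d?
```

{0: 0, 4: 12, 8: 24}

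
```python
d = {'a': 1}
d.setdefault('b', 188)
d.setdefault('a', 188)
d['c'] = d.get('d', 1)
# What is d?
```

After line 1: d = {'a': 1}
After line 2 (setdefault adds 'b'=188): d = {'a': 1, 'b': 188}
After line 3 (setdefault 'a' no-op, already exists): d = {'a': 1, 'b': 188}
After line 4 (get('d', 1) returns default since 'd' not in d): d = {'a': 1, 'b': 188, 'c': 1}

{'a': 1, 'b': 188, 'c': 1}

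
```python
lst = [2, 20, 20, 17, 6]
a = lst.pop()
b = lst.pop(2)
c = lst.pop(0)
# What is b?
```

After line 1: lst = [2, 20, 20, 17, 6]
After line 2 (pop() -> a = 6): lst = [2, 20, 20, 17]
After line 3 (pop(2) -> b = 20): lst = [2, 20, 17]
After line 4 (pop(0) -> c = 2): lst = [20, 17]

20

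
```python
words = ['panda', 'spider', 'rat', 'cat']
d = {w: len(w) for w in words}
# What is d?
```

{'panda': 5, 'spider': 6, 'rat': 3, 'cat': 3}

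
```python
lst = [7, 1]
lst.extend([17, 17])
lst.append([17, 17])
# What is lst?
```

After line 1: lst = [7, 1]
After line 2 (extend unpacks [17, 17]): lst = [7, 1, 17, 17]
After line 3 (append adds [17, 17] as single element): lst = [7, 1, 17, 17, [17, 17]]

[7, 1, 17, 17, [17, 17]]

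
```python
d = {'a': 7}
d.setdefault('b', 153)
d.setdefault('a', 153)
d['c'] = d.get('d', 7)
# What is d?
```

After line 1: d = {'a': 7}
After line 2 (setdefault adds 'b'=153): d = {'a': 7, 'b': 153}
After line 3 (setdefault 'a' no-op, already exists): d = {'a': 7, 'b': 153}
After line 4 (get('d', 7) returns default since 'd' not in d): d = {'a': 7, 'b': 153, 'c': 7}

{'a': 7, 'b': 153, 'c': 7}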